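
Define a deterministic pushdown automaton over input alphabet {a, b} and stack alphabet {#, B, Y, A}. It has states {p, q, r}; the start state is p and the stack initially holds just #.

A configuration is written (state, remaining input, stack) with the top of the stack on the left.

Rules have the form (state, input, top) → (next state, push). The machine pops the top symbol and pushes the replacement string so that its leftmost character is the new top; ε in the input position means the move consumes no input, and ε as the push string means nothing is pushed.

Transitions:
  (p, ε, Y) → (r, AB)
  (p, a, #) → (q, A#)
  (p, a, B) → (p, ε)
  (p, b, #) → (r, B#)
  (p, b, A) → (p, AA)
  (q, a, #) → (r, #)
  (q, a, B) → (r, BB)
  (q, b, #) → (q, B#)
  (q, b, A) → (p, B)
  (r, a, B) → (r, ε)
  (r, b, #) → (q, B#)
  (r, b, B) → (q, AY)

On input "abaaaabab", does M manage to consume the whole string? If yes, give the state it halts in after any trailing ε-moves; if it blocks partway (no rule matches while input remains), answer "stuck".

stuck

(p, abaaaabab, #) ⊢ (q, baaaabab, A#) ⊢ (p, aaaabab, B#) ⊢ (p, aaabab, #) ⊢ (q, aabab, A#)
No transition for (q, a, top A); M blocks with input aabab remaining.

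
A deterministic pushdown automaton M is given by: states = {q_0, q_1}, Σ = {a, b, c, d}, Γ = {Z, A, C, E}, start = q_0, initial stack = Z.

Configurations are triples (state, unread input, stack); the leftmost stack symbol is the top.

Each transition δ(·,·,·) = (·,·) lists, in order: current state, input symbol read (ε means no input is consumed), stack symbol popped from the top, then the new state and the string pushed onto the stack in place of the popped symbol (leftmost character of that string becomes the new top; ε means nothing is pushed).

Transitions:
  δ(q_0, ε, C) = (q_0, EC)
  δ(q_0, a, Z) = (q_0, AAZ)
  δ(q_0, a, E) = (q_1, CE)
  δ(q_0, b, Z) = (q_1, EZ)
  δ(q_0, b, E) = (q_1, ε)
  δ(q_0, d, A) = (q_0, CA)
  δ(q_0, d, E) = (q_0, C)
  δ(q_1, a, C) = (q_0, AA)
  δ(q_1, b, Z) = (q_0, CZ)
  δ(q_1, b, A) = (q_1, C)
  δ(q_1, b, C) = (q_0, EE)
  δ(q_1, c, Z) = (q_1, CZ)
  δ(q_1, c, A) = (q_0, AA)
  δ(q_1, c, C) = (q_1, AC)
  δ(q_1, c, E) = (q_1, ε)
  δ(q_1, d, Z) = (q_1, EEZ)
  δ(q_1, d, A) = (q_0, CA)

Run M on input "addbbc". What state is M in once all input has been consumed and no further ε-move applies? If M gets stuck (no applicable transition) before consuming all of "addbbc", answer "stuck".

(q_0, addbbc, Z) ⊢ (q_0, ddbbc, AAZ) ⊢ (q_0, dbbc, CAAZ) ⊢ (q_0, dbbc, ECAAZ) ⊢ (q_0, bbc, CCAAZ) ⊢ (q_0, bbc, ECCAAZ) ⊢ (q_1, bc, CCAAZ) ⊢ (q_0, c, EECAAZ)
No transition for (q_0, c, top E); M blocks with input c remaining.

stuck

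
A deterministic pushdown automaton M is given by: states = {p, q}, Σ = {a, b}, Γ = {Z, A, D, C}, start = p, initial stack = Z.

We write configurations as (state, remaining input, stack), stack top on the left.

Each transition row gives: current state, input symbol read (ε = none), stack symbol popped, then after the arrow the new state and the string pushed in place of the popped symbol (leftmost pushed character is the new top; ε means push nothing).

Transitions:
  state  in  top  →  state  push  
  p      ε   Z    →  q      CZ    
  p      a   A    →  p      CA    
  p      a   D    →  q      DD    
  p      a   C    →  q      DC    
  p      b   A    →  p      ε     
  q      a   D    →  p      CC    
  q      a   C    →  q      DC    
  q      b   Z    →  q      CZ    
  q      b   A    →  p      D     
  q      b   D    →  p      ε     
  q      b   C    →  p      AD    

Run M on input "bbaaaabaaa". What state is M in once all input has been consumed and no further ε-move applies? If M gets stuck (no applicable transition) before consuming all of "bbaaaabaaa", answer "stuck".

stuck

(p, bbaaaabaaa, Z) ⊢ (q, bbaaaabaaa, CZ) ⊢ (p, baaaabaaa, ADZ) ⊢ (p, aaaabaaa, DZ) ⊢ (q, aaabaaa, DDZ) ⊢ (p, aabaaa, CCDZ) ⊢ (q, abaaa, DCCDZ) ⊢ (p, baaa, CCCCDZ)
No transition for (p, b, top C); M blocks with input baaa remaining.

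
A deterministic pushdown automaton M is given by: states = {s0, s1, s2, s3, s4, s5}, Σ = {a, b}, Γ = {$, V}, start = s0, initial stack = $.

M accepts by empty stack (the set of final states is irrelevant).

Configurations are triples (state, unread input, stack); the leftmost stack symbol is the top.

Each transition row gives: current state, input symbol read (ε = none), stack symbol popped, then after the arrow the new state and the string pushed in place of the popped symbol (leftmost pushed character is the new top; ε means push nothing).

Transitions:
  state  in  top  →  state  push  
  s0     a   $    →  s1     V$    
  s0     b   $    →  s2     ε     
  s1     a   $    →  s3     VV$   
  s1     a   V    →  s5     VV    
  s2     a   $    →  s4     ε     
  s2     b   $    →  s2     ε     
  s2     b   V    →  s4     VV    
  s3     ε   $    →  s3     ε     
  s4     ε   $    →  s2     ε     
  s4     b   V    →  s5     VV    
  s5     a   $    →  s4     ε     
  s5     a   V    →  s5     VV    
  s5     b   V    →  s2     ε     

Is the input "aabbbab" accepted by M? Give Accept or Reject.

(s0, aabbbab, $) ⊢ (s1, abbbab, V$) ⊢ (s5, bbbab, VV$) ⊢ (s2, bbab, V$) ⊢ (s4, bab, VV$) ⊢ (s5, ab, VVV$) ⊢ (s5, b, VVVV$) ⊢ (s2, ε, VVV$)
All input consumed; stack is VVV$, not empty, and no further ε-move applies.

Reject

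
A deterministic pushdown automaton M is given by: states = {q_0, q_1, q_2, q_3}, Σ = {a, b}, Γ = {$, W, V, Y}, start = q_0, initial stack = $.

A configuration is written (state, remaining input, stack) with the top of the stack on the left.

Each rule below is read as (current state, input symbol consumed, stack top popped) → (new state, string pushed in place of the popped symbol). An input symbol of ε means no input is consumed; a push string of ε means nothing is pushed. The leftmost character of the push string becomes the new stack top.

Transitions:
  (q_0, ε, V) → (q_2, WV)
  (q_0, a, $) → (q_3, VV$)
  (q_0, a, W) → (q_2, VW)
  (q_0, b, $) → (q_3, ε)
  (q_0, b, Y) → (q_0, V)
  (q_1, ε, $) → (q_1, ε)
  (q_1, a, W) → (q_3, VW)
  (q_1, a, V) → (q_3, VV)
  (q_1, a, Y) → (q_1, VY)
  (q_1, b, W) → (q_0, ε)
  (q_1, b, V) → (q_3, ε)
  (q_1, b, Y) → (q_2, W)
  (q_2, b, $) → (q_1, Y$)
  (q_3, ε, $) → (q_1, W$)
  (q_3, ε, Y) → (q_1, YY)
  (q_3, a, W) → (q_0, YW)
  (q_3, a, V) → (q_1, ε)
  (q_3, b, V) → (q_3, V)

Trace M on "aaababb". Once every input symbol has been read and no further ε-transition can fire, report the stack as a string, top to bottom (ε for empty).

$

(q_0, aaababb, $)
  read a, top $: go to q_3, push VV$ → (q_3, aababb, VV$)
  read a, top V: go to q_1, push ε → (q_1, ababb, V$)
  read a, top V: go to q_3, push VV → (q_3, babb, VV$)
  read b, top V: go to q_3, push V → (q_3, abb, VV$)
  read a, top V: go to q_1, push ε → (q_1, bb, V$)
  read b, top V: go to q_3, push ε → (q_3, b, $)
  ε-move, top $: go to q_1, push W$ → (q_1, b, W$)
  read b, top W: go to q_0, push ε → (q_0, ε, $)
All input consumed in state q_0 with stack $.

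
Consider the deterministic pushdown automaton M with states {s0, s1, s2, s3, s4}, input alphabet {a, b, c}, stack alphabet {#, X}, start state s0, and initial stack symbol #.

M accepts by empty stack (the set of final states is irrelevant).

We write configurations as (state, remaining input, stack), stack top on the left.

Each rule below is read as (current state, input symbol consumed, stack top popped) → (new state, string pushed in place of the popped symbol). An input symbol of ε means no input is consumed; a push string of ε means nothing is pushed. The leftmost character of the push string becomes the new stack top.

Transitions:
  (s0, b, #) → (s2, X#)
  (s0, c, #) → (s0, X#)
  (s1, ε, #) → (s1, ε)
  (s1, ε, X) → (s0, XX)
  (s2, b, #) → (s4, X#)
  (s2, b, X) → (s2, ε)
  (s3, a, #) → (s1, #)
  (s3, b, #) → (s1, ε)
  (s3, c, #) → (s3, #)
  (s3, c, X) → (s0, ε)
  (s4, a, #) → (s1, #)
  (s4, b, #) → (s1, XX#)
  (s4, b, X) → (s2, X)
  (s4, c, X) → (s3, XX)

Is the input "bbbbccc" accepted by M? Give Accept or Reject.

(s0, bbbbccc, #) ⊢ (s2, bbbccc, X#) ⊢ (s2, bbccc, #) ⊢ (s4, bccc, X#) ⊢ (s2, ccc, X#)
No transition applies at (s2, ccc, X#); input not fully consumed.

Reject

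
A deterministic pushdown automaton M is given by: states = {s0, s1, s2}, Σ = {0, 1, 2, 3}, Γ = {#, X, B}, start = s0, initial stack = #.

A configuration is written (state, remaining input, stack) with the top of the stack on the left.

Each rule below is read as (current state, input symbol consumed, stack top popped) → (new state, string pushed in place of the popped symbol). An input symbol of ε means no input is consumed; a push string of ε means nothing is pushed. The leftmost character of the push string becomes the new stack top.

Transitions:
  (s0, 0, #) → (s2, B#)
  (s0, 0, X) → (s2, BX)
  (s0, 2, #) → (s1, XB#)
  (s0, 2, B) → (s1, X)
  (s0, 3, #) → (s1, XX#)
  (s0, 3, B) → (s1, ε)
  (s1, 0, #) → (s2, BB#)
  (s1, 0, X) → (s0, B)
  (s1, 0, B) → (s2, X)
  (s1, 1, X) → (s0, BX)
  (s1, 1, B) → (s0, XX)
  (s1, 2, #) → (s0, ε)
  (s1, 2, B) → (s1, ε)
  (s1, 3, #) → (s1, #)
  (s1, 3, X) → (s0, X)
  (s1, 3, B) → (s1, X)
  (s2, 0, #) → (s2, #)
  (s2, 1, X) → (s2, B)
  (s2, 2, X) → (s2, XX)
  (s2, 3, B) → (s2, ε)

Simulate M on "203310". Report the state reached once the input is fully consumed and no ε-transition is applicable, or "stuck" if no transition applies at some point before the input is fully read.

stuck

(s0, 203310, #) ⊢ (s1, 03310, XB#) ⊢ (s0, 3310, BB#) ⊢ (s1, 310, B#) ⊢ (s1, 10, X#) ⊢ (s0, 0, BX#)
No transition for (s0, 0, top B); M blocks with input 0 remaining.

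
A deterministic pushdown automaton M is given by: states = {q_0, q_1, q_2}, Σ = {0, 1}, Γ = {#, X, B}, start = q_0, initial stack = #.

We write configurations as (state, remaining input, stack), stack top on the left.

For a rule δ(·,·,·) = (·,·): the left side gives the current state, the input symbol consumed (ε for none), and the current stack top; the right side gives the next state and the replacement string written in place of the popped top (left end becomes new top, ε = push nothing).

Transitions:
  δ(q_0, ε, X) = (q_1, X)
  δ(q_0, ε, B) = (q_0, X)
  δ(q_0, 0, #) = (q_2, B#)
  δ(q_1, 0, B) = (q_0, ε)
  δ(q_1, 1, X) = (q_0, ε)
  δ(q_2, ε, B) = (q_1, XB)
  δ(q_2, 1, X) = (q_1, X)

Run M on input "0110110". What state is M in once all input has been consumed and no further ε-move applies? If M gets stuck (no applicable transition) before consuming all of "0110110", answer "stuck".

(q_0, 0110110, #)
  read 0, top #: go to q_2, push B# → (q_2, 110110, B#)
  ε-move, top B: go to q_1, push XB → (q_1, 110110, XB#)
  read 1, top X: go to q_0, push ε → (q_0, 10110, B#)
  ε-move, top B: go to q_0, push X → (q_0, 10110, X#)
  ε-move, top X: go to q_1, push X → (q_1, 10110, X#)
  read 1, top X: go to q_0, push ε → (q_0, 0110, #)
  read 0, top #: go to q_2, push B# → (q_2, 110, B#)
  ε-move, top B: go to q_1, push XB → (q_1, 110, XB#)
  read 1, top X: go to q_0, push ε → (q_0, 10, B#)
  ε-move, top B: go to q_0, push X → (q_0, 10, X#)
  ε-move, top X: go to q_1, push X → (q_1, 10, X#)
  read 1, top X: go to q_0, push ε → (q_0, 0, #)
  read 0, top #: go to q_2, push B# → (q_2, ε, B#)
  ε-move, top B: go to q_1, push XB → (q_1, ε, XB#)
All input consumed; M is in state q_1.

q_1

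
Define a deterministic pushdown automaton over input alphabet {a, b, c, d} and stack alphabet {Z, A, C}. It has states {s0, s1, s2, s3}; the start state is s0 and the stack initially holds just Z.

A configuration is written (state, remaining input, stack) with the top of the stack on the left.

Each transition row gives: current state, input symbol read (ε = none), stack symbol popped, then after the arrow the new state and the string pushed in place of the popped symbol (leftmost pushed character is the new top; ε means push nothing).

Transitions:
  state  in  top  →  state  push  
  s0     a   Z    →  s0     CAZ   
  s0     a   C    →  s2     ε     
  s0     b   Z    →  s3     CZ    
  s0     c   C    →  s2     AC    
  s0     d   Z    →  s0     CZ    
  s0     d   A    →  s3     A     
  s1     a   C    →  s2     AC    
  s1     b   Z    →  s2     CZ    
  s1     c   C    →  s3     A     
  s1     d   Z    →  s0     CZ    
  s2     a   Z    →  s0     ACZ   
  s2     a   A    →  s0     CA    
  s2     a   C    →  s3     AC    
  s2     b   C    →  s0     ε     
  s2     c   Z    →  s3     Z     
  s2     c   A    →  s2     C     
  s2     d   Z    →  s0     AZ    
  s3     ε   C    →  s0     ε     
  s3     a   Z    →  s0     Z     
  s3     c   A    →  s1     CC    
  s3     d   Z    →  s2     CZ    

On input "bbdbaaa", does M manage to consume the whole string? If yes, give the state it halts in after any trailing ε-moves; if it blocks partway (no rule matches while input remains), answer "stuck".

stuck

(s0, bbdbaaa, Z)
  read b, top Z: go to s3, push CZ → (s3, bdbaaa, CZ)
  ε-move, top C: go to s0, push ε → (s0, bdbaaa, Z)
  read b, top Z: go to s3, push CZ → (s3, dbaaa, CZ)
  ε-move, top C: go to s0, push ε → (s0, dbaaa, Z)
  read d, top Z: go to s0, push CZ → (s0, baaa, CZ)
No transition for (s0, b, top C); M blocks with input baaa remaining.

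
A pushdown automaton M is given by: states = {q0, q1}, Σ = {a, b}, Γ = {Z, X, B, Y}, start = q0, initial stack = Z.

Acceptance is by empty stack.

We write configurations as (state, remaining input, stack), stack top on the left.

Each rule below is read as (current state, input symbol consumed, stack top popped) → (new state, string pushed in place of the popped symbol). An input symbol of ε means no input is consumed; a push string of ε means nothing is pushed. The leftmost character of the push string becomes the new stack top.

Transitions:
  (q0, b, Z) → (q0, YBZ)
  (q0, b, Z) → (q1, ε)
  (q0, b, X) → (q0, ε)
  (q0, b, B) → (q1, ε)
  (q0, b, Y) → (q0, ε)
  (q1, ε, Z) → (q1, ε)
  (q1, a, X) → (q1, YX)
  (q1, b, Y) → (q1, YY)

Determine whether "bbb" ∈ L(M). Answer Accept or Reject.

Accept

One accepting computation: (q0, bbb, Z) ⊢ (q0, bb, YBZ) ⊢ (q0, b, BZ) ⊢ (q1, ε, Z) ⊢ (q1, ε, ε)
All input consumed and the stack is empty.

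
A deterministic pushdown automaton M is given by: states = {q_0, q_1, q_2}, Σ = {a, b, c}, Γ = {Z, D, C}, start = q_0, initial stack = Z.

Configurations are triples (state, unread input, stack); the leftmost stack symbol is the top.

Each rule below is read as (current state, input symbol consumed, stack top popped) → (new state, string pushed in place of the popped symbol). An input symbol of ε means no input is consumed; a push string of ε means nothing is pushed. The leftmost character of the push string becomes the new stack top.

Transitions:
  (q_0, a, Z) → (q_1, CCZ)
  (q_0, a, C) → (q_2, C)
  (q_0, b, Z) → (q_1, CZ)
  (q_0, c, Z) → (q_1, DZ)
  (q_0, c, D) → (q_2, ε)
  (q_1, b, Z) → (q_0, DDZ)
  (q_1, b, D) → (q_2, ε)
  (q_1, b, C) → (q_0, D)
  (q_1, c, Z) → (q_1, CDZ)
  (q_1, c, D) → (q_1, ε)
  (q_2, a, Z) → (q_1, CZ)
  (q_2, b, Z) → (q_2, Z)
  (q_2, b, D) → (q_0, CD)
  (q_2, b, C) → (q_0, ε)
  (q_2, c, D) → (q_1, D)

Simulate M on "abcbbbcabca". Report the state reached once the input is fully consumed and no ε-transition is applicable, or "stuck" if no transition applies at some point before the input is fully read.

(q_0, abcbbbcabca, Z)
  read a, top Z: go to q_1, push CCZ → (q_1, bcbbbcabca, CCZ)
  read b, top C: go to q_0, push D → (q_0, cbbbcabca, DCZ)
  read c, top D: go to q_2, push ε → (q_2, bbbcabca, CZ)
  read b, top C: go to q_0, push ε → (q_0, bbcabca, Z)
  read b, top Z: go to q_1, push CZ → (q_1, bcabca, CZ)
  read b, top C: go to q_0, push D → (q_0, cabca, DZ)
  read c, top D: go to q_2, push ε → (q_2, abca, Z)
  read a, top Z: go to q_1, push CZ → (q_1, bca, CZ)
  read b, top C: go to q_0, push D → (q_0, ca, DZ)
  read c, top D: go to q_2, push ε → (q_2, a, Z)
  read a, top Z: go to q_1, push CZ → (q_1, ε, CZ)
All input consumed; M is in state q_1.

q_1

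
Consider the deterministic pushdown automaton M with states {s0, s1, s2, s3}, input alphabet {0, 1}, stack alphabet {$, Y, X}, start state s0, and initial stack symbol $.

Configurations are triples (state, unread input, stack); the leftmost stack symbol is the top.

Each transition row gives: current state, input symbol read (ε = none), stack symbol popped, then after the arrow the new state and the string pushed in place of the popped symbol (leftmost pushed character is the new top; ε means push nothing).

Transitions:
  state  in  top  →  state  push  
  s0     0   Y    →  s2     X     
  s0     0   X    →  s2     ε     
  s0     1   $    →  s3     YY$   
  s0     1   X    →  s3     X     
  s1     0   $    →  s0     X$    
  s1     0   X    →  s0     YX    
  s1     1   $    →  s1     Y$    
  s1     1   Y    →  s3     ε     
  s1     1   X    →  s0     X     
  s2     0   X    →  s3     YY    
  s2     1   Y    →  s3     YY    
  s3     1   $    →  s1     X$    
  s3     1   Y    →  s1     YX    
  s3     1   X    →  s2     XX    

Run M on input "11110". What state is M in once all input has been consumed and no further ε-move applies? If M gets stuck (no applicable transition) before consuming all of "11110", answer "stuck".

s3

(s0, 11110, $)
  read 1, top $: go to s3, push YY$ → (s3, 1110, YY$)
  read 1, top Y: go to s1, push YX → (s1, 110, YXY$)
  read 1, top Y: go to s3, push ε → (s3, 10, XY$)
  read 1, top X: go to s2, push XX → (s2, 0, XXY$)
  read 0, top X: go to s3, push YY → (s3, ε, YYXY$)
All input consumed; M is in state s3.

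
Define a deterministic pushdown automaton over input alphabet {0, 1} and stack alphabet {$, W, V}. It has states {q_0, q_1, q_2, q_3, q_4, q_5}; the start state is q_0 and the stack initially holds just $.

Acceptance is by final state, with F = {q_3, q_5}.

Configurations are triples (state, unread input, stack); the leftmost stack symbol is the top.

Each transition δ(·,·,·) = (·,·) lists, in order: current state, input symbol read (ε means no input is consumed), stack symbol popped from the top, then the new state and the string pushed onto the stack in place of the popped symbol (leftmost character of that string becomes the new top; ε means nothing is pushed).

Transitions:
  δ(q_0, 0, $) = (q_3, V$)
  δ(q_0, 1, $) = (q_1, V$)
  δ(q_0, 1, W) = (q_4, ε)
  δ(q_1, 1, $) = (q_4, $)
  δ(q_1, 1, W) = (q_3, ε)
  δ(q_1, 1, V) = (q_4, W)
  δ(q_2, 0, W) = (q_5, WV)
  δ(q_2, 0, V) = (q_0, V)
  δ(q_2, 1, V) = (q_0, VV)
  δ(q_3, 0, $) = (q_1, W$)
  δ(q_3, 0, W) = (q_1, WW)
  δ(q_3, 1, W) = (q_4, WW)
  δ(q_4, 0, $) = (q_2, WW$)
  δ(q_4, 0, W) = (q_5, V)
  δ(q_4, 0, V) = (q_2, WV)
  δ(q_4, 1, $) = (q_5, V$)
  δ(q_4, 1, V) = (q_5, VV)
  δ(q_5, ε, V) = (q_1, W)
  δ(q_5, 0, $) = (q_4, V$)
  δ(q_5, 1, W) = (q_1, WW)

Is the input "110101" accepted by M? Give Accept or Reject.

(q_0, 110101, $)
  read 1, top $: go to q_1, push V$ → (q_1, 10101, V$)
  read 1, top V: go to q_4, push W → (q_4, 0101, W$)
  read 0, top W: go to q_5, push V → (q_5, 101, V$)
  ε-move, top V: go to q_1, push W → (q_1, 101, W$)
  read 1, top W: go to q_3, push ε → (q_3, 01, $)
  read 0, top $: go to q_1, push W$ → (q_1, 1, W$)
  read 1, top W: go to q_3, push ε → (q_3, ε, $)
All input consumed; state q_3 ∈ F.

Accept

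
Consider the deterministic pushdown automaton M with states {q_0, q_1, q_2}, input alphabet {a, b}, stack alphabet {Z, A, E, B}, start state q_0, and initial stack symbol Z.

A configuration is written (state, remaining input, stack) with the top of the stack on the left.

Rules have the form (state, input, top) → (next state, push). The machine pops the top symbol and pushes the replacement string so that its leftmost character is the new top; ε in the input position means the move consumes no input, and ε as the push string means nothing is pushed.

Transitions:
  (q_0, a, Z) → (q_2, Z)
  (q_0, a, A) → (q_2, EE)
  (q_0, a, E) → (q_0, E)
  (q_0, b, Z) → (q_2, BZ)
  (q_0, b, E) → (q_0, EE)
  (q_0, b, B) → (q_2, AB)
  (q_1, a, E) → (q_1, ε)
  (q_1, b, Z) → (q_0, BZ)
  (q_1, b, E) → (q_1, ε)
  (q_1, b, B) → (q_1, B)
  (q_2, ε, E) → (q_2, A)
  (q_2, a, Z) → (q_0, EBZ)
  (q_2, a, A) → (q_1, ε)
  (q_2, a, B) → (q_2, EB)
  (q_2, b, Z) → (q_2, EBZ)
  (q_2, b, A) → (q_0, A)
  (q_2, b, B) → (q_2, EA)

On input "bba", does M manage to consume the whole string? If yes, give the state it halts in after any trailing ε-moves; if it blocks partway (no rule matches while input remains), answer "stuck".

(q_0, bba, Z)
  read b, top Z: go to q_2, push BZ → (q_2, ba, BZ)
  read b, top B: go to q_2, push EA → (q_2, a, EAZ)
  ε-move, top E: go to q_2, push A → (q_2, a, AAZ)
  read a, top A: go to q_1, push ε → (q_1, ε, AZ)
All input consumed; M is in state q_1.

q_1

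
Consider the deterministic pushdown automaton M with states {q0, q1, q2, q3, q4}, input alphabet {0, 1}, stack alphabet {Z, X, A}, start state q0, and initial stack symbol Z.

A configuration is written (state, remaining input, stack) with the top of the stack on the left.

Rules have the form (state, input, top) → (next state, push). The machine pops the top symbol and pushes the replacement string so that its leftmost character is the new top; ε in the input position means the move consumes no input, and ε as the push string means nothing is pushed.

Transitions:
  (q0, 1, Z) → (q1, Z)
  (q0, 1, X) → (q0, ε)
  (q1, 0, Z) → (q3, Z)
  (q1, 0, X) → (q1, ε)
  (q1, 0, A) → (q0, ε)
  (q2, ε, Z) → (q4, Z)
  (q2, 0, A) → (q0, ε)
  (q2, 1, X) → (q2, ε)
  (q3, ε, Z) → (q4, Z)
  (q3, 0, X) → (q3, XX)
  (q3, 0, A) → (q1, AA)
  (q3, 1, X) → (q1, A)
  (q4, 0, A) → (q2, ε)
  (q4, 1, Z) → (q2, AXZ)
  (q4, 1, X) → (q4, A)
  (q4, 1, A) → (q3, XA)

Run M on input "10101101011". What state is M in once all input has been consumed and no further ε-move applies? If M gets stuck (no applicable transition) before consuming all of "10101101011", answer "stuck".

q1

(q0, 10101101011, Z) ⊢ (q1, 0101101011, Z) ⊢ (q3, 101101011, Z) ⊢ (q4, 101101011, Z) ⊢ (q2, 01101011, AXZ) ⊢ (q0, 1101011, XZ) ⊢ (q0, 101011, Z) ⊢ (q1, 01011, Z) ⊢ (q3, 1011, Z) ⊢ (q4, 1011, Z) ⊢ (q2, 011, AXZ) ⊢ (q0, 11, XZ) ⊢ (q0, 1, Z) ⊢ (q1, ε, Z)
All input consumed; M is in state q1.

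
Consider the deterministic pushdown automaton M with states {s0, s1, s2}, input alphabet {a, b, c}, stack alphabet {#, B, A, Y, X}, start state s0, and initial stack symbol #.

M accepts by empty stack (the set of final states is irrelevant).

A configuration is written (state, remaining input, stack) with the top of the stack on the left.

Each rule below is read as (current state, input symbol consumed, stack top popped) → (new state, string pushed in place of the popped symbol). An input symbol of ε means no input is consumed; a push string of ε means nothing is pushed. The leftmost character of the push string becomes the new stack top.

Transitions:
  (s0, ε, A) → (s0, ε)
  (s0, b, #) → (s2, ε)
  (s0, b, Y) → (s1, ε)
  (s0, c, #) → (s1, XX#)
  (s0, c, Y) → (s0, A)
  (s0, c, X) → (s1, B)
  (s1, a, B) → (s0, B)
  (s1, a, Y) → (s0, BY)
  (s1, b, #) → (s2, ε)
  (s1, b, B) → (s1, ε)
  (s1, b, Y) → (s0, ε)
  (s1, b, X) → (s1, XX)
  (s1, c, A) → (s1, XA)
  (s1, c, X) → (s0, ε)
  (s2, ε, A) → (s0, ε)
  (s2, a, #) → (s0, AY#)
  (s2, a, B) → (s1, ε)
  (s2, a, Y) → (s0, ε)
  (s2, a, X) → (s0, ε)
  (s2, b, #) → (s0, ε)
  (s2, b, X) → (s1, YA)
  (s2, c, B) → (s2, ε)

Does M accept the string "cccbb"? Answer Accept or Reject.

Accept

(s0, cccbb, #)
  read c, top #: go to s1, push XX# → (s1, ccbb, XX#)
  read c, top X: go to s0, push ε → (s0, cbb, X#)
  read c, top X: go to s1, push B → (s1, bb, B#)
  read b, top B: go to s1, push ε → (s1, b, #)
  read b, top #: go to s2, push ε → (s2, ε, ε)
All input consumed and the stack is empty.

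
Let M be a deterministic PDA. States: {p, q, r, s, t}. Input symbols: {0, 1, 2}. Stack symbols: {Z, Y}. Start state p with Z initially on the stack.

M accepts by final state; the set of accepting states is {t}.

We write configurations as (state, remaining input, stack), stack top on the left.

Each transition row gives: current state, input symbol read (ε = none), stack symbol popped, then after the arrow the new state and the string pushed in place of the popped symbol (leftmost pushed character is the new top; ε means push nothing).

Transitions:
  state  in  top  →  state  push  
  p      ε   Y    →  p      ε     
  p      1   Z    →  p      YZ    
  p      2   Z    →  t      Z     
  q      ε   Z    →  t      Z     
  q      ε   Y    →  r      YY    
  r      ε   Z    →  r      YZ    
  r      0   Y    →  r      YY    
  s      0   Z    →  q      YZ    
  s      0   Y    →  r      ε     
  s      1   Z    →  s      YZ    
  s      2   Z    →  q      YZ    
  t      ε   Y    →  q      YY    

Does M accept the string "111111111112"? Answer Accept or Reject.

(p, 111111111112, Z)
  read 1, top Z: go to p, push YZ → (p, 11111111112, YZ)
  ε-move, top Y: go to p, push ε → (p, 11111111112, Z)
  read 1, top Z: go to p, push YZ → (p, 1111111112, YZ)
  ε-move, top Y: go to p, push ε → (p, 1111111112, Z)
  read 1, top Z: go to p, push YZ → (p, 111111112, YZ)
  ε-move, top Y: go to p, push ε → (p, 111111112, Z)
  read 1, top Z: go to p, push YZ → (p, 11111112, YZ)
  ε-move, top Y: go to p, push ε → (p, 11111112, Z)
  read 1, top Z: go to p, push YZ → (p, 1111112, YZ)
  ε-move, top Y: go to p, push ε → (p, 1111112, Z)
  read 1, top Z: go to p, push YZ → (p, 111112, YZ)
  ε-move, top Y: go to p, push ε → (p, 111112, Z)
  read 1, top Z: go to p, push YZ → (p, 11112, YZ)
  ε-move, top Y: go to p, push ε → (p, 11112, Z)
  read 1, top Z: go to p, push YZ → (p, 1112, YZ)
  ε-move, top Y: go to p, push ε → (p, 1112, Z)
  read 1, top Z: go to p, push YZ → (p, 112, YZ)
  ε-move, top Y: go to p, push ε → (p, 112, Z)
  read 1, top Z: go to p, push YZ → (p, 12, YZ)
  ε-move, top Y: go to p, push ε → (p, 12, Z)
  read 1, top Z: go to p, push YZ → (p, 2, YZ)
  ε-move, top Y: go to p, push ε → (p, 2, Z)
  read 2, top Z: go to t, push Z → (t, ε, Z)
All input consumed; state t ∈ F.

Accept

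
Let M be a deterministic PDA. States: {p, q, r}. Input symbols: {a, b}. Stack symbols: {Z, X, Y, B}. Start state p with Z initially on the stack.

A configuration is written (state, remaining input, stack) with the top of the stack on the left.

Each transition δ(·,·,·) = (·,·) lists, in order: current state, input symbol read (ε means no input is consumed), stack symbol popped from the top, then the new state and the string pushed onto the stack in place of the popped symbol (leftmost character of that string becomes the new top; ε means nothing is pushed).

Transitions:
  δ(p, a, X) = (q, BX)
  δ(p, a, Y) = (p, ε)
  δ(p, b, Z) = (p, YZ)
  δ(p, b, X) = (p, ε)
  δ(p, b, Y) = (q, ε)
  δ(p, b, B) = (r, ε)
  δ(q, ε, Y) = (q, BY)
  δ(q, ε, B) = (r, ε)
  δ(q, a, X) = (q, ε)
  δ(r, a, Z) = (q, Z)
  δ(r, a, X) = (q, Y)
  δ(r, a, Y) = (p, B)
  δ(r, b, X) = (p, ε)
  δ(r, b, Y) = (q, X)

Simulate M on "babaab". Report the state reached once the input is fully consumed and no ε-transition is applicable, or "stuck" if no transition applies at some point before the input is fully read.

(p, babaab, Z) ⊢ (p, abaab, YZ) ⊢ (p, baab, Z) ⊢ (p, aab, YZ) ⊢ (p, ab, Z)
No transition for (p, a, top Z); M blocks with input ab remaining.

stuck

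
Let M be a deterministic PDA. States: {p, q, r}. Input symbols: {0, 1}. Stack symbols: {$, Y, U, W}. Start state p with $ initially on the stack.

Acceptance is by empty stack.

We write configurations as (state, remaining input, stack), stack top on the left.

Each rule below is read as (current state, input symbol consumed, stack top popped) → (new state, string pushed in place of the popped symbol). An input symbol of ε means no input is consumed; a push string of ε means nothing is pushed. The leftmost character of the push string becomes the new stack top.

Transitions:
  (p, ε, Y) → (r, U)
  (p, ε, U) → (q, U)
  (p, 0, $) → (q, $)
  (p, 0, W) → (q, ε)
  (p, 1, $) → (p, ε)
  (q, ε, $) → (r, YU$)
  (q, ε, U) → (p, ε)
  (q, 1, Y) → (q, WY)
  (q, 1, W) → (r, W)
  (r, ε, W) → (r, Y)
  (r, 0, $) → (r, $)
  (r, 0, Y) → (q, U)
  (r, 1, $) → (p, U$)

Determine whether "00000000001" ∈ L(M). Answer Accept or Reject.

(p, 00000000001, $) ⊢ (q, 0000000001, $) ⊢ (r, 0000000001, YU$) ⊢ (q, 000000001, UU$) ⊢ (p, 000000001, U$) ⊢ (q, 000000001, U$) ⊢ (p, 000000001, $) ⊢ (q, 00000001, $) ⊢ (r, 00000001, YU$) ⊢ (q, 0000001, UU$) ⊢ (p, 0000001, U$) ⊢ (q, 0000001, U$) ⊢ (p, 0000001, $) ⊢ (q, 000001, $) ⊢ (r, 000001, YU$) ⊢ (q, 00001, UU$) ⊢ (p, 00001, U$) ⊢ (q, 00001, U$) ⊢ (p, 00001, $) ⊢ (q, 0001, $) ⊢ (r, 0001, YU$) ⊢ (q, 001, UU$) ⊢ (p, 001, U$) ⊢ (q, 001, U$) ⊢ (p, 001, $) ⊢ (q, 01, $) ⊢ (r, 01, YU$) ⊢ (q, 1, UU$) ⊢ (p, 1, U$) ⊢ (q, 1, U$) ⊢ (p, 1, $) ⊢ (p, ε, ε)
All input consumed and the stack is empty.

Accept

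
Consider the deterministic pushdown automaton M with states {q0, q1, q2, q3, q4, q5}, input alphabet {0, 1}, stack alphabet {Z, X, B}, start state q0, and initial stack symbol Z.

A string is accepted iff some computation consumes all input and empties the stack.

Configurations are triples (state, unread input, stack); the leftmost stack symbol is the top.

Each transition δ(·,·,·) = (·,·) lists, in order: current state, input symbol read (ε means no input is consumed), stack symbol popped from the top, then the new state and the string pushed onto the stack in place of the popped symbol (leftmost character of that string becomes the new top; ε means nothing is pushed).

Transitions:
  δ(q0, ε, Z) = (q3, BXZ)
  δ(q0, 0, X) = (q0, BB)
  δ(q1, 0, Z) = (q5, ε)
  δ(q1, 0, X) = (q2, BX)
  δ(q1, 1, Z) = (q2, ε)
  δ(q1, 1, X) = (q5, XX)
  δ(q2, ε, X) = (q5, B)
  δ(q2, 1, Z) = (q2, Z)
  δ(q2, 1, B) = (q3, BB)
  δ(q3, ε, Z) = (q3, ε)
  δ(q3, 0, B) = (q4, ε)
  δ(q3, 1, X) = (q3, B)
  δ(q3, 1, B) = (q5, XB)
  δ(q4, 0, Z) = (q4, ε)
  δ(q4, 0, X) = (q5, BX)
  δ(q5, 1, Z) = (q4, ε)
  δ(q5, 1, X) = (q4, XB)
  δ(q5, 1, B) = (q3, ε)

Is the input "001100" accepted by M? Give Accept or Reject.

(q0, 001100, Z) ⊢ (q3, 001100, BXZ) ⊢ (q4, 01100, XZ) ⊢ (q5, 1100, BXZ) ⊢ (q3, 100, XZ) ⊢ (q3, 00, BZ) ⊢ (q4, 0, Z) ⊢ (q4, ε, ε)
All input consumed and the stack is empty.

Accept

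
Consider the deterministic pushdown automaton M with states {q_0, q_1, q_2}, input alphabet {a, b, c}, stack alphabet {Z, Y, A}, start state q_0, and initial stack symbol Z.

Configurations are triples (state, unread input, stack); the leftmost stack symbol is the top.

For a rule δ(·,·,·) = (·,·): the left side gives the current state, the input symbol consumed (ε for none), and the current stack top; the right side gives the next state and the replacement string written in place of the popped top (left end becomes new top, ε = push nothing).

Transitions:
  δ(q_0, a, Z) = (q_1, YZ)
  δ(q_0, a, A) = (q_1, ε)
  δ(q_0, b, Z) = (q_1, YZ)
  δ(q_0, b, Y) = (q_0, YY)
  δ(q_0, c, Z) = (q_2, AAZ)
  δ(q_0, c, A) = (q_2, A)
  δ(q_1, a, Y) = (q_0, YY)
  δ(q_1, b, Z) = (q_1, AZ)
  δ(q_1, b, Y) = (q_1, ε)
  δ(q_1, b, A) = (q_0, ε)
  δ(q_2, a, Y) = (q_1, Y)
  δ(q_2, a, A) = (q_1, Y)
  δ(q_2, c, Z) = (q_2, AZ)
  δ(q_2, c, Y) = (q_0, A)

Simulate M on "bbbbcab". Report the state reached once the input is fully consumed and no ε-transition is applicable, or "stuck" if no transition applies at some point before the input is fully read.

(q_0, bbbbcab, Z)
  read b, top Z: go to q_1, push YZ → (q_1, bbbcab, YZ)
  read b, top Y: go to q_1, push ε → (q_1, bbcab, Z)
  read b, top Z: go to q_1, push AZ → (q_1, bcab, AZ)
  read b, top A: go to q_0, push ε → (q_0, cab, Z)
  read c, top Z: go to q_2, push AAZ → (q_2, ab, AAZ)
  read a, top A: go to q_1, push Y → (q_1, b, YAZ)
  read b, top Y: go to q_1, push ε → (q_1, ε, AZ)
All input consumed; M is in state q_1.

q_1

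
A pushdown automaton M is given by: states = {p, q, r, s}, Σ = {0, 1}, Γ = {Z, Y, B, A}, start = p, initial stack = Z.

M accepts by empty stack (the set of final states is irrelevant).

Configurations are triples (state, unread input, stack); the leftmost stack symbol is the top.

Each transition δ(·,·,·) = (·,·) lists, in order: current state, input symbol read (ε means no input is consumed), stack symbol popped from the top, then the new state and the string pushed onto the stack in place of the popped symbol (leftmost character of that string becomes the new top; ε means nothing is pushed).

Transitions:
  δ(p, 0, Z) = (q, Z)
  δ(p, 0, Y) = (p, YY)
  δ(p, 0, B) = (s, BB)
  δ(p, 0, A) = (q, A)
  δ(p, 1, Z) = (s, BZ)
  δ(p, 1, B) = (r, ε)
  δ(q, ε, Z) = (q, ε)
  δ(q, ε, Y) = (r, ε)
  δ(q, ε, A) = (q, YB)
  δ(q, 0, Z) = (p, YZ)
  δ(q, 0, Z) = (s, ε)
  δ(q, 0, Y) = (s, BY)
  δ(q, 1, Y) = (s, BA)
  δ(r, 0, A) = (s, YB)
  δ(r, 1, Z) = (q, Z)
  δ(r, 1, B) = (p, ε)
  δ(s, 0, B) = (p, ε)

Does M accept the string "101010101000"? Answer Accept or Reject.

One accepting computation: (p, 101010101000, Z) ⊢ (s, 01010101000, BZ) ⊢ (p, 1010101000, Z) ⊢ (s, 010101000, BZ) ⊢ (p, 10101000, Z) ⊢ (s, 0101000, BZ) ⊢ (p, 101000, Z) ⊢ (s, 01000, BZ) ⊢ (p, 1000, Z) ⊢ (s, 000, BZ) ⊢ (p, 00, Z) ⊢ (q, 0, Z) ⊢ (s, ε, ε)
All input consumed and the stack is empty.

Accept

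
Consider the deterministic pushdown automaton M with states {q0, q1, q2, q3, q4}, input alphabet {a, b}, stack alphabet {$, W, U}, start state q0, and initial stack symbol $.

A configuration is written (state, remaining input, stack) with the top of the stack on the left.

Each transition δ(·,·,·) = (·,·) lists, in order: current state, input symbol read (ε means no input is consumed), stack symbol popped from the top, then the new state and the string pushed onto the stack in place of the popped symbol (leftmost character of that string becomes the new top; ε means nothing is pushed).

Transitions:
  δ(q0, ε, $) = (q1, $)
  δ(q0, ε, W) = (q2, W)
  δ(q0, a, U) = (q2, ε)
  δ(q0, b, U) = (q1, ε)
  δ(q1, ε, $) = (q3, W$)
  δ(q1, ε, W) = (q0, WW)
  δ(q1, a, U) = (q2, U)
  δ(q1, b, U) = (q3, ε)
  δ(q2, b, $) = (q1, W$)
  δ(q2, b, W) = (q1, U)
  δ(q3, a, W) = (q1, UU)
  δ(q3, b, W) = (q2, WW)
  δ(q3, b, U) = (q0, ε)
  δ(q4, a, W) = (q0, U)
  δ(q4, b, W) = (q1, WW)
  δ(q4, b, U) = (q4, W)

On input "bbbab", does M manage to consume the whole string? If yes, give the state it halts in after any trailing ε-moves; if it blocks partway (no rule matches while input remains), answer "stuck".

q3

(q0, bbbab, $)
  ε-move, top $: go to q1, push $ → (q1, bbbab, $)
  ε-move, top $: go to q3, push W$ → (q3, bbbab, W$)
  read b, top W: go to q2, push WW → (q2, bbab, WW$)
  read b, top W: go to q1, push U → (q1, bab, UW$)
  read b, top U: go to q3, push ε → (q3, ab, W$)
  read a, top W: go to q1, push UU → (q1, b, UU$)
  read b, top U: go to q3, push ε → (q3, ε, U$)
All input consumed; M is in state q3.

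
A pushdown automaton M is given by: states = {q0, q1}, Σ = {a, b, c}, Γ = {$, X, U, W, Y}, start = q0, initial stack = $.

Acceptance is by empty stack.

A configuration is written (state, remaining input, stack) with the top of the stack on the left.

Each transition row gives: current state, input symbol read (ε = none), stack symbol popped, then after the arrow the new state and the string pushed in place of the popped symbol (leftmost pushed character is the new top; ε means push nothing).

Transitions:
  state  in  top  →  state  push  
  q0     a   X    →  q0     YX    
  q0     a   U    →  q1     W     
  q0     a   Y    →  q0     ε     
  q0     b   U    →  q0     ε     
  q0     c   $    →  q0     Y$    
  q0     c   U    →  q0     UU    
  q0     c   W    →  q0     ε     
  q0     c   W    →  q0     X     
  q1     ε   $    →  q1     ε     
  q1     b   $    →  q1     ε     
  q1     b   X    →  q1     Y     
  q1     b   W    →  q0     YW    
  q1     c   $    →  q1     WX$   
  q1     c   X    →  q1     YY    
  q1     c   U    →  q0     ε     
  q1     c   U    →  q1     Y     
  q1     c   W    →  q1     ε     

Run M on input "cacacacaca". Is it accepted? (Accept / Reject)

No computation consumes all input and empties the stack.

Reject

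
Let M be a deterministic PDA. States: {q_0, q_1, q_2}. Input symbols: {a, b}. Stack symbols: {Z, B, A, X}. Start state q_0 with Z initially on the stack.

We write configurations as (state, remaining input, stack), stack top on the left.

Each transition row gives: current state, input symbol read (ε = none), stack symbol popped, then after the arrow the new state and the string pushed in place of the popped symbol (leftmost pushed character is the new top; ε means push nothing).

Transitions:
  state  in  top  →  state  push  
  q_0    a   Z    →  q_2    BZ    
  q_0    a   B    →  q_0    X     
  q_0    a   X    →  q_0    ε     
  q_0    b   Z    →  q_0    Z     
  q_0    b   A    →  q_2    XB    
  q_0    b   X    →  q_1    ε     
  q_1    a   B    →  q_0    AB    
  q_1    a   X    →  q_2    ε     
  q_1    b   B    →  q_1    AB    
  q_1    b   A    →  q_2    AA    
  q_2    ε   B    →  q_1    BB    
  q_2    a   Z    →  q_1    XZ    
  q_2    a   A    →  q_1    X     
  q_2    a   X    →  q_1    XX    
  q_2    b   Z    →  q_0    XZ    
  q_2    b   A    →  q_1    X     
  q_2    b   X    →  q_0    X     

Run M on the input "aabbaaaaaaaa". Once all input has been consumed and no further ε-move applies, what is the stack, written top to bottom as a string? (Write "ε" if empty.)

(q_0, aabbaaaaaaaa, Z)
  read a, top Z: go to q_2, push BZ → (q_2, abbaaaaaaaa, BZ)
  ε-move, top B: go to q_1, push BB → (q_1, abbaaaaaaaa, BBZ)
  read a, top B: go to q_0, push AB → (q_0, bbaaaaaaaa, ABBZ)
  read b, top A: go to q_2, push XB → (q_2, baaaaaaaa, XBBBZ)
  read b, top X: go to q_0, push X → (q_0, aaaaaaaa, XBBBZ)
  read a, top X: go to q_0, push ε → (q_0, aaaaaaa, BBBZ)
  read a, top B: go to q_0, push X → (q_0, aaaaaa, XBBZ)
  read a, top X: go to q_0, push ε → (q_0, aaaaa, BBZ)
  read a, top B: go to q_0, push X → (q_0, aaaa, XBZ)
  read a, top X: go to q_0, push ε → (q_0, aaa, BZ)
  read a, top B: go to q_0, push X → (q_0, aa, XZ)
  read a, top X: go to q_0, push ε → (q_0, a, Z)
  read a, top Z: go to q_2, push BZ → (q_2, ε, BZ)
  ε-move, top B: go to q_1, push BB → (q_1, ε, BBZ)
All input consumed in state q_1 with stack BBZ.

BBZ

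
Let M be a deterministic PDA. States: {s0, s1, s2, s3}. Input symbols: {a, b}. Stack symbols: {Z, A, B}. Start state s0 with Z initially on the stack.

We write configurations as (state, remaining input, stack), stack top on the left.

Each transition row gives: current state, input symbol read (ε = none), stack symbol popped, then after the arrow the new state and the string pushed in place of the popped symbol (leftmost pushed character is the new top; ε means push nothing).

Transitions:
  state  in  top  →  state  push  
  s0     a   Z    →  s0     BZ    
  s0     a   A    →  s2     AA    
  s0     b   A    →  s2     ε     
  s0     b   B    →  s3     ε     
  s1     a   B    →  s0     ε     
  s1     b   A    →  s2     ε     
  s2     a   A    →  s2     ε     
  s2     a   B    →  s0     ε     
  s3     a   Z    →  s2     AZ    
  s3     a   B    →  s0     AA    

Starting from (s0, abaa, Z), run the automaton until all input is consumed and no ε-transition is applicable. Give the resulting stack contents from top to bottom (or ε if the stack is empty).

(s0, abaa, Z)
  read a, top Z: go to s0, push BZ → (s0, baa, BZ)
  read b, top B: go to s3, push ε → (s3, aa, Z)
  read a, top Z: go to s2, push AZ → (s2, a, AZ)
  read a, top A: go to s2, push ε → (s2, ε, Z)
All input consumed in state s2 with stack Z.

Z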